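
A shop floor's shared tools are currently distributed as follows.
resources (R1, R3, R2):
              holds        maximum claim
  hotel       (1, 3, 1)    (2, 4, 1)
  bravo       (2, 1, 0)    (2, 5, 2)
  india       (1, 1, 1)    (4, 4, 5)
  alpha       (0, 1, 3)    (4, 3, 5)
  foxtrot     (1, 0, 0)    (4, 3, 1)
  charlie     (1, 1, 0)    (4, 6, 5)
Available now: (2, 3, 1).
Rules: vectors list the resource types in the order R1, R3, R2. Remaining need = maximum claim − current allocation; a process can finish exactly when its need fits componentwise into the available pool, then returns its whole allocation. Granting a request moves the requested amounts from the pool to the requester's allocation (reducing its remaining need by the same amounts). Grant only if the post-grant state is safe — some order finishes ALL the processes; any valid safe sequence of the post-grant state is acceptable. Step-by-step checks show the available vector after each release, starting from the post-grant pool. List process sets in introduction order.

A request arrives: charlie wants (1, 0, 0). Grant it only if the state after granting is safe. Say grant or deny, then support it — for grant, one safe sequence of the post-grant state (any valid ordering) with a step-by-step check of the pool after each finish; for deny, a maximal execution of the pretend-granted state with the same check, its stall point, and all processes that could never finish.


GRANT — the state after the grant stays safe, e.g. via hotel, bravo, alpha, charlie, foxtrot, india.
Key observation: the transfer keeps a workable pool ((1, 3, 1)); hotel starts the safe sequence.
Step-by-step check of the post-grant state:
  pool = (1, 3, 1)
  hotel needs (1, 1, 0) <= (1, 3, 1) -> finishes; pool += (1, 3, 1) = (2, 6, 2)
  bravo needs (0, 4, 2) <= (2, 6, 2) -> finishes; pool += (2, 1, 0) = (4, 7, 2)
  alpha needs (4, 2, 2) <= (4, 7, 2) -> finishes; pool += (0, 1, 3) = (4, 8, 5)
  charlie needs (2, 5, 5) <= (4, 8, 5) -> finishes; pool += (2, 1, 0) = (6, 9, 5)
  foxtrot needs (3, 3, 1) <= (6, 9, 5) -> finishes; pool += (1, 0, 0) = (7, 9, 5)
  india needs (3, 3, 4) <= (7, 9, 5) -> finishes; pool += (1, 1, 1) = (8, 10, 6)


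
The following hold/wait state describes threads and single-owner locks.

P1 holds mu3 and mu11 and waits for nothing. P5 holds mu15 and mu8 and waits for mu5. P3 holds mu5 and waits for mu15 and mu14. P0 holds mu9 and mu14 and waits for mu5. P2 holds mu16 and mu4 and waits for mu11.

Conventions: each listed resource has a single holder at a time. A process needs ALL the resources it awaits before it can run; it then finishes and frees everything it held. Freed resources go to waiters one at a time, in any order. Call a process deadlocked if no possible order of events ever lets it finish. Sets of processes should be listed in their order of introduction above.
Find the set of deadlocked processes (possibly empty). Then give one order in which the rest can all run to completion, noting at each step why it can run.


Deadlocked: P5, P3 and P0.
Key observation: the knot is the closed ring of waits P5 -> P3 -> P5; P0 is caught in further circular waits.
The rest can finish in the order P1, P2.
Verifying each step:
  P1: no waits; runs immediately, freeing mu3 and mu11
  run P2 (all its waits — mu11 — are resolved); releases mu16 and mu4


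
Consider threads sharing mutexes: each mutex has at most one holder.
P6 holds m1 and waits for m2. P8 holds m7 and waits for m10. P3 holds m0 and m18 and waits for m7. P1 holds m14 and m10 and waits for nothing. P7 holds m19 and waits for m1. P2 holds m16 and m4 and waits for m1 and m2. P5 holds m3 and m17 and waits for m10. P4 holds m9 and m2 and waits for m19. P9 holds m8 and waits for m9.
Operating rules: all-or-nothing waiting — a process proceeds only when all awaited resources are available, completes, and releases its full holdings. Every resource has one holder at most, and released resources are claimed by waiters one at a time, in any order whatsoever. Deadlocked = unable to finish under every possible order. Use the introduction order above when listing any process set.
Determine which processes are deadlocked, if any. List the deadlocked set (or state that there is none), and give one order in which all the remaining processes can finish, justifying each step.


Deadlocked: P6, P7, P2, P4 and P9.
Key observation: along P6 -> P4 -> P7 -> P6, each member waits on what the next one holds — a deadlock; P2 and P9 wait into the deadlock from upstream.
One completion order for the rest: P1, P8, P3, P5.
Step-by-step check:
  P1 waits on nothing -> runs at once and releases m14 and m10
  P8 waits on m10 — all released -> runs and releases m7
  P3 waits on m7 — all released -> runs and releases m0 and m18
  P5 waits on m10 — all released -> runs and releases m3 and m17


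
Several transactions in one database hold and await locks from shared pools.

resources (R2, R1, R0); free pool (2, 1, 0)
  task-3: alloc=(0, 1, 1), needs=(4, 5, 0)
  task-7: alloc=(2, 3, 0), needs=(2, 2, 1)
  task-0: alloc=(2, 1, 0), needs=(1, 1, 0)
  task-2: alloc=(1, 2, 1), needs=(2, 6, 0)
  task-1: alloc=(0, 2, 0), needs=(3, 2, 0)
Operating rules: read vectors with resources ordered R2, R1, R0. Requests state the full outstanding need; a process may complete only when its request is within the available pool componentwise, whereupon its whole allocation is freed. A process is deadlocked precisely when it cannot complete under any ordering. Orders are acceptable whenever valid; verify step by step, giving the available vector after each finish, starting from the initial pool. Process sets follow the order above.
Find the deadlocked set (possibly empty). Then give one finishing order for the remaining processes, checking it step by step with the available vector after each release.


Deadlocked: task-3, task-7 and task-2.
Key observation: after task-0, task-1 the pool peaks at (4, 4, 0), and each blocked process is short somewhere: task-3 on R1; task-7 on R0; task-2 on R1.
The rest can finish in the order task-0, task-1. Step-by-step check:
  pool = (2, 1, 0)
  task-0: need (1, 1, 0) fits (2, 1, 0); releases (2, 1, 0), pool now (4, 2, 0)
  task-1: need (3, 2, 0) fits (4, 2, 0); releases (0, 2, 0), pool now (4, 4, 0)
The stuck group stays short no matter what:
  task-3 cannot run: need (4, 5, 0) vs free (4, 4, 0) (insufficient R1)
  task-7 cannot run: need (2, 2, 1) vs free (4, 4, 0) (insufficient R0)
  task-2 cannot run: need (2, 6, 0) vs free (4, 4, 0) (insufficient R1)


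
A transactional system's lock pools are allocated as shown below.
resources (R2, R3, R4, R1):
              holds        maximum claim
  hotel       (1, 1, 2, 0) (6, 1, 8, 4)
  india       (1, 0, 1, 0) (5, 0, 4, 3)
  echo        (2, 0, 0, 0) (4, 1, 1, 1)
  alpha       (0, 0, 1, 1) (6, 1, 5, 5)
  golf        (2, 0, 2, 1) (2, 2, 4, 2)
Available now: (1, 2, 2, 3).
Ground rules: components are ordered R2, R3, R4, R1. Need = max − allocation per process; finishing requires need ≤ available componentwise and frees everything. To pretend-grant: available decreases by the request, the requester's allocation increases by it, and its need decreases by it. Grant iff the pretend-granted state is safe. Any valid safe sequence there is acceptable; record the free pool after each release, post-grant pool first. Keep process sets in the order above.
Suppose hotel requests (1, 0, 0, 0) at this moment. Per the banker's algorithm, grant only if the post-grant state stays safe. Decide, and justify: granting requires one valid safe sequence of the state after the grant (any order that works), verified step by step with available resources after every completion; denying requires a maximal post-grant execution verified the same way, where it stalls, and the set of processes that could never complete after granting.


DENY. Granting would leave the state unsafe.
Key observation: after golf, echo, india the pool peaks at (5, 2, 5, 4), and each blocked process is short somewhere: hotel on R4; alpha on R2.
Pretend the grant happened; the run golf, echo, india goes as far as possible. Verifying each step:
  pool = (0, 2, 2, 3)
  golf needs (0, 2, 2, 1) <= (0, 2, 2, 3) -> finishes; pool += (2, 0, 2, 1) = (2, 2, 4, 4)
  echo needs (2, 1, 1, 1) <= (2, 2, 4, 4) -> finishes; pool += (2, 0, 0, 0) = (4, 2, 4, 4)
  india needs (4, 0, 3, 3) <= (4, 2, 4, 4) -> finishes; pool += (1, 0, 1, 0) = (5, 2, 5, 4)
  hotel still needs (4, 0, 6, 4) but only (5, 2, 5, 4) is free — short on R4
  alpha still needs (6, 1, 4, 4) but only (5, 2, 5, 4) is free — short on R2
Post-grant, the permanently blocked set is hotel and alpha.


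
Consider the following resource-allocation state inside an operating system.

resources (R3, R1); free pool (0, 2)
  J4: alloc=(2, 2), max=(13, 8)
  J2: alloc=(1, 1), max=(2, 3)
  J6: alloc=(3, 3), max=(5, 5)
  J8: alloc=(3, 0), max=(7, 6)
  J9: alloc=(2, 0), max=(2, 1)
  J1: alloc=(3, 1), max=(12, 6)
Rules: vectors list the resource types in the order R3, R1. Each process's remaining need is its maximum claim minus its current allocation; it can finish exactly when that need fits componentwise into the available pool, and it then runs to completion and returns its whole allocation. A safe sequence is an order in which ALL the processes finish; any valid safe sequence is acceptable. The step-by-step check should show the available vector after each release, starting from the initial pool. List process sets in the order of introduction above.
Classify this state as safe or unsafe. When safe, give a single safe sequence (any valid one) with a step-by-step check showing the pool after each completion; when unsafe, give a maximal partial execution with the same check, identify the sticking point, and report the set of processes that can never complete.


The state is SAFE; one workable sequence: J9, J6, J2, J8, J1, J4.
Key observation: the first exact fit in this order is J6 — it needs (2, 2) with (2, 2) free, meeting a requested resource to the last unit.
Verifying each step:
  pool = (0, 2)
  J9 needs (0, 1) <= (0, 2) -> finishes; pool += (2, 0) = (2, 2)
  J6 needs (2, 2) <= (2, 2) -> finishes; pool += (3, 3) = (5, 5)
  J2 needs (1, 2) <= (5, 5) -> finishes; pool += (1, 1) = (6, 6)
  J8 needs (4, 6) <= (6, 6) -> finishes; pool += (3, 0) = (9, 6)
  J1 needs (9, 5) <= (9, 6) -> finishes; pool += (3, 1) = (12, 7)
  J4 needs (11, 6) <= (12, 7) -> finishes; pool += (2, 2) = (14, 9)


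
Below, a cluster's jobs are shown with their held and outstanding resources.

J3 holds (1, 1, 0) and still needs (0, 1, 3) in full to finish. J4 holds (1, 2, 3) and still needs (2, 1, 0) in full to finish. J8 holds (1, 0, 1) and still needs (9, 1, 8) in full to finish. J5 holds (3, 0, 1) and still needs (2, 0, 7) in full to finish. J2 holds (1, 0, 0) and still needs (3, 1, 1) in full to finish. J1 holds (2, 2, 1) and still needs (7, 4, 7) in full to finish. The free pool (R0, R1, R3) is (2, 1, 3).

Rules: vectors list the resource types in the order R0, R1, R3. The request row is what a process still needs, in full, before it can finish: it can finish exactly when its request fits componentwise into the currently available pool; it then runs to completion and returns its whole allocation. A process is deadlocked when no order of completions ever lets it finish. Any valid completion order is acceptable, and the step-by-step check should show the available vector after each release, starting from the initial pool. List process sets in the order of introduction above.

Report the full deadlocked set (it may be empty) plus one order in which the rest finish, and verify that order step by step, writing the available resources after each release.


Deadlocked: J8, J5 and J1.
Key observation: once J4, J2, J3 finish, the pool peaks at (5, 4, 6) — and every remaining process still needs more R3 than that.
A valid finishing order for the others: J4, J2, J3. Walking it through:
  pool = (2, 1, 3)
  J4 needs (2, 1, 0) <= (2, 1, 3) -> finishes; pool += (1, 2, 3) = (3, 3, 6)
  J2 needs (3, 1, 1) <= (3, 3, 6) -> finishes; pool += (1, 0, 0) = (4, 3, 6)
  J3 needs (0, 1, 3) <= (4, 3, 6) -> finishes; pool += (1, 1, 0) = (5, 4, 6)
The stuck group stays short no matter what:
  J8 cannot run: need (9, 1, 8) vs free (5, 4, 6) (insufficient R0 and R3)
  J5 cannot run: need (2, 0, 7) vs free (5, 4, 6) (insufficient R3)
  J1 cannot run: need (7, 4, 7) vs free (5, 4, 6) (insufficient R0 and R3)


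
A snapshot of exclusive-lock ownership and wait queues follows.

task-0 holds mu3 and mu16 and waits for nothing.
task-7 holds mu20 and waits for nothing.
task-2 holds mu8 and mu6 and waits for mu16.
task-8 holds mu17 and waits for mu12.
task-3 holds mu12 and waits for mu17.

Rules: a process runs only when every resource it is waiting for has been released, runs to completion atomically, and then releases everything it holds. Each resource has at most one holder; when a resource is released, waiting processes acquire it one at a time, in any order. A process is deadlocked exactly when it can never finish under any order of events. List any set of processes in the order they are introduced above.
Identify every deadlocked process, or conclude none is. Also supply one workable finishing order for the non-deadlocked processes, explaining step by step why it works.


Deadlocked set: task-8 and task-3.
Key observation: the knot is the closed ring of waits task-8 -> task-3 -> task-8; no other process is dragged down with it.
One completion order for the rest: task-0, task-2, task-7.
Step-by-step check:
  task-0: no waits; runs immediately, freeing mu3 and mu16
  task-2: everything it awaited (mu16) is free; runs, freeing mu8 and mu6
  task-7: no waits; runs immediately, freeing mu20


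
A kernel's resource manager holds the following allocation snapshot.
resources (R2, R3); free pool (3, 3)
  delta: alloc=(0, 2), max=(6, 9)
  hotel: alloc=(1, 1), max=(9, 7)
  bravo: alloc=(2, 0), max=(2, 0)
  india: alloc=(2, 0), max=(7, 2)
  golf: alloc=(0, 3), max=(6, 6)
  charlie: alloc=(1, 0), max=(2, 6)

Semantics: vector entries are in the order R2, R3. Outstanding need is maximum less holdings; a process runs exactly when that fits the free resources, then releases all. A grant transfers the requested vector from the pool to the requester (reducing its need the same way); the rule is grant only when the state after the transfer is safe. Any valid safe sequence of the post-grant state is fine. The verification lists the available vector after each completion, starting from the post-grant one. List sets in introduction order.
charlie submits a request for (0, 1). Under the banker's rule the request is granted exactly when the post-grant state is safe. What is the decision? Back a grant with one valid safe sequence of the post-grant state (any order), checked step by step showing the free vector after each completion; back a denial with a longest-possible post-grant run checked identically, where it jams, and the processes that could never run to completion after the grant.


DENY. Granting would leave the state unsafe.
Key observation: no order helps: past bravo, india, the free pool tops out at (7, 2), below what each blocked process needs in R3.
On the post-grant state, bravo, india is a maximal run — nothing extends it. Verifying each step:
  pool = (3, 2)
  bravo needs (0, 0) <= (3, 2) -> finishes; pool += (2, 0) = (5, 2)
  india needs (5, 2) <= (5, 2) -> finishes; pool += (2, 0) = (7, 2)
  delta still needs (6, 7) but only (7, 2) is free — short on R3
  hotel still needs (8, 6) but only (7, 2) is free — short on R2 and R3
  golf still needs (6, 3) but only (7, 2) is free — short on R3
  charlie still needs (1, 5) but only (7, 2) is free — short on R3
Post-grant, the permanently blocked set is delta, hotel, golf and charlie.


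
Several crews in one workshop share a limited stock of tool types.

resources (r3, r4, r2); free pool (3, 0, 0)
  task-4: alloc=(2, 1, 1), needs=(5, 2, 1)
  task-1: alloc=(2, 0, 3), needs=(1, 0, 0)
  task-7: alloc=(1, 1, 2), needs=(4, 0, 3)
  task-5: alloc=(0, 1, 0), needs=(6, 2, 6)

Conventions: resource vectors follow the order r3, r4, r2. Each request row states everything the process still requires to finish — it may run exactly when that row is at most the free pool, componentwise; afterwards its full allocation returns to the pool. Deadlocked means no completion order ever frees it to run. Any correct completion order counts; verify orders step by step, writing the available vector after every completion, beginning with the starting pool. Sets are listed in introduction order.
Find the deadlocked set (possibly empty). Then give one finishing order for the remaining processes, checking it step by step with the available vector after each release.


The deadlocked set is task-4 and task-5.
Key observation: task-1, task-7 can finish, but then (6, 1, 5) is all there is, and the blocked group's r4 demands exceed it.
The rest can finish in the order task-1, task-7. Verifying each step:
  pool = (3, 0, 0)
  task-1 needs (1, 0, 0) <= (3, 0, 0) -> finishes; pool += (2, 0, 3) = (5, 0, 3)
  task-7 needs (4, 0, 3) <= (5, 0, 3) -> finishes; pool += (1, 1, 2) = (6, 1, 5)
The blocked processes can never fit:
  task-4 cannot run: need (5, 2, 1) vs free (6, 1, 5) (insufficient r4)
  task-5 cannot run: need (6, 2, 6) vs free (6, 1, 5) (insufficient r4 and r2)


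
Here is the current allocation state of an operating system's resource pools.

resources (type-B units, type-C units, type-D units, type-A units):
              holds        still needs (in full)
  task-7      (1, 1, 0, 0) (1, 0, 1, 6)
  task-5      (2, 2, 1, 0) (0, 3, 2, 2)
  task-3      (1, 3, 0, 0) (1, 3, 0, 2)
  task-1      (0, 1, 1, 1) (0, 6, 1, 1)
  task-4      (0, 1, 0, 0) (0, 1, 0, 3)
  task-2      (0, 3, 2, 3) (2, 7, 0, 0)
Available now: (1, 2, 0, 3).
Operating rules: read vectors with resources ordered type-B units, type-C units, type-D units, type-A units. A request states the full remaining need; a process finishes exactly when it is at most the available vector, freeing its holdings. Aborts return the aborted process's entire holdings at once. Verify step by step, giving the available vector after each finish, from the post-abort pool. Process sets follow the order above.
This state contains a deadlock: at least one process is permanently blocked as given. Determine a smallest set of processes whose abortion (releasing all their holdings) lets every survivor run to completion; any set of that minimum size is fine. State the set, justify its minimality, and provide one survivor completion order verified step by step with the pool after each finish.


Minimum abort set: task-5.
Key observation: before aborting task-5, task-2 was permanently blocked — no order could ever run it; afterwards it completes at step 3.
Why nothing smaller works: aborting no one leaves the state deadlocked as given.
One survivor order: task-4, task-3, task-2, task-1, task-7. Step-by-step check (post-abort pool first):
  pool = (3, 4, 1, 3)
  task-4 needs (0, 1, 0, 3) <= (3, 4, 1, 3) -> finishes; pool += (0, 1, 0, 0) = (3, 5, 1, 3)
  task-3 needs (1, 3, 0, 2) <= (3, 5, 1, 3) -> finishes; pool += (1, 3, 0, 0) = (4, 8, 1, 3)
  task-2 needs (2, 7, 0, 0) <= (4, 8, 1, 3) -> finishes; pool += (0, 3, 2, 3) = (4, 11, 3, 6)
  task-1 needs (0, 6, 1, 1) <= (4, 11, 3, 6) -> finishes; pool += (0, 1, 1, 1) = (4, 12, 4, 7)
  task-7 needs (1, 0, 1, 6) <= (4, 12, 4, 7) -> finishes; pool += (1, 1, 0, 0) = (5, 13, 4, 7)


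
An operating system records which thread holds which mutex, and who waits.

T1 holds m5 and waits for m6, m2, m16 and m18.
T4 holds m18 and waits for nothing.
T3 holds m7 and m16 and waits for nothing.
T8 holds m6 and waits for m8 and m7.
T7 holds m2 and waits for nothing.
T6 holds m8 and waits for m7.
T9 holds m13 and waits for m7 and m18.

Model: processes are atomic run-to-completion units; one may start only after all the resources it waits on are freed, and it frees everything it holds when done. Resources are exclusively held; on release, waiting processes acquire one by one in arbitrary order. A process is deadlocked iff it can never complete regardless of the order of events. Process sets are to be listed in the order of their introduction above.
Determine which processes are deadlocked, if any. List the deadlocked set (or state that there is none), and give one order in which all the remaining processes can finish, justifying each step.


Nothing here is deadlocked.
Key observation: there is no circular wait here — follow any chain and it reaches a process that is free to run now.
The rest can finish in the order T3, T6, T4, T7, T8, T9, T1.
Step-by-step check:
  T3 waits on nothing -> runs at once and releases m7 and m16
  T6: everything it awaited (m7) is free; runs, freeing m8
  T4 waits on nothing -> runs at once and releases m18
  T7 waits on nothing -> runs at once and releases m2
  T8: everything it awaited (m8 and m7) is free; runs, freeing m6
  T9: everything it awaited (m7 and m18) is free; runs, freeing m13
  T1: everything it awaited (m6, m2, m16 and m18) is free; runs, freeing m5


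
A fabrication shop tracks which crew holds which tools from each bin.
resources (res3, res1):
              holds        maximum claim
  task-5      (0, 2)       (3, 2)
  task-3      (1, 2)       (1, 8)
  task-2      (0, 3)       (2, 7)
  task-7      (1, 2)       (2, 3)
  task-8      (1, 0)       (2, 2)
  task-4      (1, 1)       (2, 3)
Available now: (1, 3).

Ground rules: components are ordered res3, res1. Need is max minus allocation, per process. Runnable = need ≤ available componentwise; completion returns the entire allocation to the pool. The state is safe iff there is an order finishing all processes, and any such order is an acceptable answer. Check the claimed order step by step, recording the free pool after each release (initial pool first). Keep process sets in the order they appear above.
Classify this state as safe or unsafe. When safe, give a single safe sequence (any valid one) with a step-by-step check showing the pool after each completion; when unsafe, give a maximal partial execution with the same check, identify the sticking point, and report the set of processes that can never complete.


SAFE — a valid safe sequence is task-4, task-7, task-3, task-5, task-8, task-2.
Key observation: task-4 is the earliest step where a requested resource binds exactly: need (1, 2), pool (1, 3) at its turn.
Walking it through:
  pool = (1, 3)
  run task-4 (needs (1, 2), free (1, 3)); after release of (1, 1) the pool is (2, 4)
  run task-7 (needs (1, 1), free (2, 4)); after release of (1, 2) the pool is (3, 6)
  run task-3 (needs (0, 6), free (3, 6)); after release of (1, 2) the pool is (4, 8)
  run task-5 (needs (3, 0), free (4, 8)); after release of (0, 2) the pool is (4, 10)
  run task-8 (needs (1, 2), free (4, 10)); after release of (1, 0) the pool is (5, 10)
  run task-2 (needs (2, 4), free (5, 10)); after release of (0, 3) the pool is (5, 13)


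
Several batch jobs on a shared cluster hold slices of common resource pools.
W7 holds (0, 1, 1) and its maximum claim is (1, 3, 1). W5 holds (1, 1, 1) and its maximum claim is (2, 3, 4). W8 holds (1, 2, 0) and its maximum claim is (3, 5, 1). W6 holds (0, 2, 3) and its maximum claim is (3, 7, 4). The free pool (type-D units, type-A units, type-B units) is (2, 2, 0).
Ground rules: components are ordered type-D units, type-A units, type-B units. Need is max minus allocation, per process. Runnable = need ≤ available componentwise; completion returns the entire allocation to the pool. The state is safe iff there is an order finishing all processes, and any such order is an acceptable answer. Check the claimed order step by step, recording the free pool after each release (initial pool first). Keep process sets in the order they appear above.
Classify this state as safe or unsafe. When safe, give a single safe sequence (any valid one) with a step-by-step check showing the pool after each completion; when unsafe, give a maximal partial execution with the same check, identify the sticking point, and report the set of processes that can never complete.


SAFE, for example via the order W7, W8, W6, W5.
Key observation: the order's first zero-slack moment is W7 ((1, 2, 0) needed, (2, 2, 0) free — a requested resource with nothing to spare).
Check, step by step:
  pool = (2, 2, 0)
  run W7 (needs (1, 2, 0), free (2, 2, 0)); after release of (0, 1, 1) the pool is (2, 3, 1)
  run W8 (needs (2, 3, 1), free (2, 3, 1)); after release of (1, 2, 0) the pool is (3, 5, 1)
  run W6 (needs (3, 5, 1), free (3, 5, 1)); after release of (0, 2, 3) the pool is (3, 7, 4)
  run W5 (needs (1, 2, 3), free (3, 7, 4)); after release of (1, 1, 1) the pool is (4, 8, 5)


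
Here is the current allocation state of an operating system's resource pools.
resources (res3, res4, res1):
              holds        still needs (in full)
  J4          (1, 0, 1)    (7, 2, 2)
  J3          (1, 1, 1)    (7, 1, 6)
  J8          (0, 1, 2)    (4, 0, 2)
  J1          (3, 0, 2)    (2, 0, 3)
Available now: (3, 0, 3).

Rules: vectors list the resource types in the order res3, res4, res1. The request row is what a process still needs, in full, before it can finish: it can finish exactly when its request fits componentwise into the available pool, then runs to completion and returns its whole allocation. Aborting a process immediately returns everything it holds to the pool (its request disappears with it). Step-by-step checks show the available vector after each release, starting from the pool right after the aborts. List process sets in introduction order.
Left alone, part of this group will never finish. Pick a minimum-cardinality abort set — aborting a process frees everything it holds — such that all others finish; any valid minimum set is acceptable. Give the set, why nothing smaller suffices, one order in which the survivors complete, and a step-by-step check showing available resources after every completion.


The answer: abort J3.
Key observation: no ordering could ever have run J4 before the abort of J3; with (1, 1, 1) back in the pool it fits at step 3.
Minimality: the empty abort set fails — the state is deadlocked as it stands.
One survivor order: J1, J8, J4. Check, step by step (post-abort pool first):
  pool = (4, 1, 4)
  run J1 (needs (2, 0, 3), free (4, 1, 4)); after release of (3, 0, 2) the pool is (7, 1, 6)
  run J8 (needs (4, 0, 2), free (7, 1, 6)); after release of (0, 1, 2) the pool is (7, 2, 8)
  run J4 (needs (7, 2, 2), free (7, 2, 8)); after release of (1, 0, 1) the pool is (8, 2, 9)


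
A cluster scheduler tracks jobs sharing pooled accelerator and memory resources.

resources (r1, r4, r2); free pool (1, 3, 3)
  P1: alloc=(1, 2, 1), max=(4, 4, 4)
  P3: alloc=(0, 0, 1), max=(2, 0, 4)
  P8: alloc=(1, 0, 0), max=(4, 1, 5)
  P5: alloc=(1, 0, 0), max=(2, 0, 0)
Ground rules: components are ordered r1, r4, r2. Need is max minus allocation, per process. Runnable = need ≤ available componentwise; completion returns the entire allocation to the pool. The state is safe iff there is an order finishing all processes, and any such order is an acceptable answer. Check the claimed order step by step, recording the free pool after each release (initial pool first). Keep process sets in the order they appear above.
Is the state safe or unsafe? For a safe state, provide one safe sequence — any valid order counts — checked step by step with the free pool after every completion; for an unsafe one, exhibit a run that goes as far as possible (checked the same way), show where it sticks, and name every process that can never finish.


The state is UNSAFE.
Key observation: the pool after P5, P3 is (2, 3, 4); every surviving request exceeds it in r1, so progress ends there.
The run P5, P3 cannot be extended any further. Walking it through:
  pool = (1, 3, 3)
  P5 needs (1, 0, 0) <= (1, 3, 3) -> finishes; pool += (1, 0, 0) = (2, 3, 3)
  P3 needs (2, 0, 3) <= (2, 3, 3) -> finishes; pool += (0, 0, 1) = (2, 3, 4)
  P1 still needs (3, 2, 3) but only (2, 3, 4) is free — short on r1
  P8 still needs (3, 1, 5) but only (2, 3, 4) is free — short on r1 and r2
Never able to finish: P1 and P8.


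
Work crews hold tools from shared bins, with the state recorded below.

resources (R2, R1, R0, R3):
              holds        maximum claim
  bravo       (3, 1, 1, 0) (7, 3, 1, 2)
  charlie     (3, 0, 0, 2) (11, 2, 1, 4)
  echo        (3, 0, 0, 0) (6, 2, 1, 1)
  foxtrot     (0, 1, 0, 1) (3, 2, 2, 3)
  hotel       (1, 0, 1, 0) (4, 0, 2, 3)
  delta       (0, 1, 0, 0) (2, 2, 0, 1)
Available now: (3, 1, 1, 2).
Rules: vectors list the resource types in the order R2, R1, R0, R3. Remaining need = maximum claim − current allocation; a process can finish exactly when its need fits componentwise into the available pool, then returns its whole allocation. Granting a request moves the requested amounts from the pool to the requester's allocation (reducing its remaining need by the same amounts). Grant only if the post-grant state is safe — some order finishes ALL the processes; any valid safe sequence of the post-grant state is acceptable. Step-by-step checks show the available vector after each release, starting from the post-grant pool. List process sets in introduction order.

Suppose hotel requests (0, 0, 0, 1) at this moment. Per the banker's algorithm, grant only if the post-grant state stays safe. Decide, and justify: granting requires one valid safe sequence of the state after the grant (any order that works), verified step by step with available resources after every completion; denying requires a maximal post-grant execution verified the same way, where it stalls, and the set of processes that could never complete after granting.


DENY. Granting would leave the state unsafe.
Key observation: after delta, echo complete, (6, 2, 1, 1) is the best the pool ever gets, yet each leftover process wants more R3.
After a pretend grant, a maximal execution: delta, echo — then nothing else fits. Verifying each step:
  pool = (3, 1, 1, 1)
  delta: need (2, 1, 0, 1) fits (3, 1, 1, 1); releases (0, 1, 0, 0), pool now (3, 2, 1, 1)
  echo: need (3, 2, 1, 1) fits (3, 2, 1, 1); releases (3, 0, 0, 0), pool now (6, 2, 1, 1)
  bravo still needs (4, 2, 0, 2) but only (6, 2, 1, 1) is free — short on R3
  charlie still needs (8, 2, 1, 2) but only (6, 2, 1, 1) is free — short on R2 and R3
  foxtrot still needs (3, 1, 2, 2) but only (6, 2, 1, 1) is free — short on R0 and R3
  hotel still needs (3, 0, 1, 2) but only (6, 2, 1, 1) is free — short on R3
Post-grant, the permanently blocked set is bravo, charlie, foxtrot and hotel.


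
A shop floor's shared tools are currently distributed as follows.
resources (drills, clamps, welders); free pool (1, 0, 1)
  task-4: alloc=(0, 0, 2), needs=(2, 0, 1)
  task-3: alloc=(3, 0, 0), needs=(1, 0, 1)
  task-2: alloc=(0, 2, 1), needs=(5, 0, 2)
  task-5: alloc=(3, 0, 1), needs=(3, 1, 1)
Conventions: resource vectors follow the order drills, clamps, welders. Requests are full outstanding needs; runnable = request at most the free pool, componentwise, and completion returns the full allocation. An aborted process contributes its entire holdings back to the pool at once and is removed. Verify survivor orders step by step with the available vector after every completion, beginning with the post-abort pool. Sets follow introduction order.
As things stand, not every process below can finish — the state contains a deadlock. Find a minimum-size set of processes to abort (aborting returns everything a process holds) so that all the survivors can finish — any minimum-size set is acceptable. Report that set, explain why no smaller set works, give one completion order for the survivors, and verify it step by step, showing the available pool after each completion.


The answer: abort task-5.
Key observation: no ordering could ever have run task-2 before the abort of task-5; with (3, 0, 1) back in the pool it fits at step 2.
Why nothing smaller works: aborting no one leaves the state deadlocked as given.
Survivors finish in the order: task-3, task-2, task-4. Verifying each step (pool after the aborts first):
  pool = (4, 0, 2)
  task-3: need (1, 0, 1) fits (4, 0, 2); releases (3, 0, 0), pool now (7, 0, 2)
  task-2: need (5, 0, 2) fits (7, 0, 2); releases (0, 2, 1), pool now (7, 2, 3)
  task-4: need (2, 0, 1) fits (7, 2, 3); releases (0, 0, 2), pool now (7, 2, 5)


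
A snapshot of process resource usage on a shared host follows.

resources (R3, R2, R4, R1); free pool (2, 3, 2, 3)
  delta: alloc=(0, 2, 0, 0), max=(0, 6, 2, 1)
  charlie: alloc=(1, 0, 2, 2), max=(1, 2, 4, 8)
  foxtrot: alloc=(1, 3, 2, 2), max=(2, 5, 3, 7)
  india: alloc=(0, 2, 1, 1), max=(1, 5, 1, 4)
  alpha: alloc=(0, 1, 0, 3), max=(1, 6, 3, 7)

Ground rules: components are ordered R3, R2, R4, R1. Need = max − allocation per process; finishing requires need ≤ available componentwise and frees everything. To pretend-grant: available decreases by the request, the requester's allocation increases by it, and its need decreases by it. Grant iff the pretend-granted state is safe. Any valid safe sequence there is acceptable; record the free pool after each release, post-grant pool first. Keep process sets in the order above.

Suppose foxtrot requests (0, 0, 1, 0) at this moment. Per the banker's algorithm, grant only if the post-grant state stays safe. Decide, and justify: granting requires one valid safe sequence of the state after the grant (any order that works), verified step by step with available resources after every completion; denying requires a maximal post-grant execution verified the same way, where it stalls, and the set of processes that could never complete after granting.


DENY. Granting would leave the state unsafe.
Key observation: after india, delta the pool peaks at (2, 7, 2, 4), and each blocked process is short somewhere: charlie on R1; foxtrot on R1; alpha on R4.
Pretend the grant happened; the run india, delta goes as far as possible. Check, step by step:
  pool = (2, 3, 1, 3)
  run india (needs (1, 3, 0, 3), free (2, 3, 1, 3)); after release of (0, 2, 1, 1) the pool is (2, 5, 2, 4)
  run delta (needs (0, 4, 2, 1), free (2, 5, 2, 4)); after release of (0, 2, 0, 0) the pool is (2, 7, 2, 4)
  blocked: charlie wants (0, 2, 2, 6), pool (2, 7, 2, 4) — not enough R1
  blocked: foxtrot wants (1, 2, 0, 5), pool (2, 7, 2, 4) — not enough R1
  blocked: alpha wants (1, 5, 3, 4), pool (2, 7, 2, 4) — not enough R4
Had the request been granted, charlie, foxtrot and alpha could never finish.


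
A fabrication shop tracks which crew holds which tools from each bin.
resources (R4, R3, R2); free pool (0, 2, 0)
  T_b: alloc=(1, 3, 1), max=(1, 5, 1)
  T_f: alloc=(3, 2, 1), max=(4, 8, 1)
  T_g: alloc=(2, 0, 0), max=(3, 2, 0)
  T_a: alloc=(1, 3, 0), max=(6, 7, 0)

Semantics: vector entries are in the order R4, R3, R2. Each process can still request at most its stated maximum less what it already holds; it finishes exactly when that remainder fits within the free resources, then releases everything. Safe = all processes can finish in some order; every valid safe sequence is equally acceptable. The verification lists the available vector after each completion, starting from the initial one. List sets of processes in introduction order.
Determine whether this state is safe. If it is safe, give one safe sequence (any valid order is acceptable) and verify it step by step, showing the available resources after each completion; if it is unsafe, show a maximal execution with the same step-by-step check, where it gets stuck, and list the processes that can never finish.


The state is UNSAFE.
Key observation: after T_b, T_g the pool peaks at (3, 5, 1), and each blocked process is short somewhere: T_f on R3; T_a on R4.
Going as far as possible: T_b, T_g; after that, nothing fits. Walking it through:
  pool = (0, 2, 0)
  T_b: need (0, 2, 0) fits (0, 2, 0); releases (1, 3, 1), pool now (1, 5, 1)
  T_g: need (1, 2, 0) fits (1, 5, 1); releases (2, 0, 0), pool now (3, 5, 1)
  T_f cannot run: need (1, 6, 0) vs free (3, 5, 1) (insufficient R3)
  T_a cannot run: need (5, 4, 0) vs free (3, 5, 1) (insufficient R4)
Processes that can never finish: T_f and T_a.


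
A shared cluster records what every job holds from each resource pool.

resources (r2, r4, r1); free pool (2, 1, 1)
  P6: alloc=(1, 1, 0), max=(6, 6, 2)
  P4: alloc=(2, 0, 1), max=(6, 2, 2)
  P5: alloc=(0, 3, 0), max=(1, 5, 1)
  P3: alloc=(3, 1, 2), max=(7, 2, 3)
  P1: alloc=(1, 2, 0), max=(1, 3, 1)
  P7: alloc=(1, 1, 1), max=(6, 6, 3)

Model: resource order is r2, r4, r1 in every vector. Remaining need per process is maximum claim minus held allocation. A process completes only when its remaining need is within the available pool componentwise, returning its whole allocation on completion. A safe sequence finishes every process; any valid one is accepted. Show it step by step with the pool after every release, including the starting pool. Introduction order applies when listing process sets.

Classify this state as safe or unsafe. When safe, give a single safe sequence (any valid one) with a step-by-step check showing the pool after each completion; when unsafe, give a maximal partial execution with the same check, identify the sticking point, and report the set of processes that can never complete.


The state is UNSAFE.
Key observation: after P1, P5 complete, (3, 6, 1) is the best the pool ever gets, yet each leftover process wants more r2.
Going as far as possible: P1, P5; after that, nothing fits. Verifying each step:
  pool = (2, 1, 1)
  run P1 (needs (0, 1, 1), free (2, 1, 1)); after release of (1, 2, 0) the pool is (3, 3, 1)
  run P5 (needs (1, 2, 1), free (3, 3, 1)); after release of (0, 3, 0) the pool is (3, 6, 1)
  P6 cannot run: need (5, 5, 2) vs free (3, 6, 1) (insufficient r2 and r1)
  P4 cannot run: need (4, 2, 1) vs free (3, 6, 1) (insufficient r2)
  P3 cannot run: need (4, 1, 1) vs free (3, 6, 1) (insufficient r2)
  P7 cannot run: need (5, 5, 2) vs free (3, 6, 1) (insufficient r2 and r1)
Permanently blocked: P6, P4, P3 and P7.


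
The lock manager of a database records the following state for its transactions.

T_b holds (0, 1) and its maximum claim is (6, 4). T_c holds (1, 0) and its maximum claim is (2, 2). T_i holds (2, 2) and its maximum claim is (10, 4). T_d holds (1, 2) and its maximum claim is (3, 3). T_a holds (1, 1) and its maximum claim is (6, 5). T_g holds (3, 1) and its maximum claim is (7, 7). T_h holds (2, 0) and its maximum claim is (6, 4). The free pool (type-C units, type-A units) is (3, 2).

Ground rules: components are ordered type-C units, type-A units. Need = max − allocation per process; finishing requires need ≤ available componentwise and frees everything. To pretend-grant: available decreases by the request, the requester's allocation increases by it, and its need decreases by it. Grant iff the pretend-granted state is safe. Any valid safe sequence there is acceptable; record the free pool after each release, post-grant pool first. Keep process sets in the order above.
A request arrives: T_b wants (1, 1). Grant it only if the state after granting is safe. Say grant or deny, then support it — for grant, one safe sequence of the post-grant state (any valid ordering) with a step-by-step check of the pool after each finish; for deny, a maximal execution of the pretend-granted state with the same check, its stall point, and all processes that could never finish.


DENY. Granting would leave the state unsafe.
Key observation: after T_d, T_c the pool peaks at (4, 3), and each blocked process is short somewhere: T_b on type-C units; T_i on type-C units; T_a on type-C units, type-A units; T_g on type-A units; T_h on type-A units.
After a pretend grant, a maximal execution: T_d, T_c — then nothing else fits. Step-by-step check:
  pool = (2, 1)
  run T_d (needs (2, 1), free (2, 1)); after release of (1, 2) the pool is (3, 3)
  run T_c (needs (1, 2), free (3, 3)); after release of (1, 0) the pool is (4, 3)
  blocked: T_b wants (5, 2), pool (4, 3) — not enough type-C units
  blocked: T_i wants (8, 2), pool (4, 3) — not enough type-C units
  blocked: T_a wants (5, 4), pool (4, 3) — not enough type-C units and type-A units
  blocked: T_g wants (4, 6), pool (4, 3) — not enough type-A units
  blocked: T_h wants (4, 4), pool (4, 3) — not enough type-A units
Had the request been granted, T_b, T_i, T_a, T_g and T_h could never finish.
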